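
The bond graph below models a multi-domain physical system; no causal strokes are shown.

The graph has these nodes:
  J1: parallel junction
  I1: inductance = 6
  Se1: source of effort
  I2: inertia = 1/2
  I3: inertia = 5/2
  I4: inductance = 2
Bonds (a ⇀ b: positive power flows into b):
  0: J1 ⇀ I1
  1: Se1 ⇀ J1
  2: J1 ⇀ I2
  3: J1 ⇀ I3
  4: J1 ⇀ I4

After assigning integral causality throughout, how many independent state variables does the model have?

4  (I1, I2, I3, I4 all integral)

#1 |J1  (Se1: effort source, stroke at far end)
#0 |I1  (J1 effort already set via bond 1)
#2 |I2  (J1: bond 1 brought effort, rest push out)
#3 |I3  (J1: bond 1 brought effort, rest push out)
#4 |I4  (J1: bond 1 brought effort, rest push out)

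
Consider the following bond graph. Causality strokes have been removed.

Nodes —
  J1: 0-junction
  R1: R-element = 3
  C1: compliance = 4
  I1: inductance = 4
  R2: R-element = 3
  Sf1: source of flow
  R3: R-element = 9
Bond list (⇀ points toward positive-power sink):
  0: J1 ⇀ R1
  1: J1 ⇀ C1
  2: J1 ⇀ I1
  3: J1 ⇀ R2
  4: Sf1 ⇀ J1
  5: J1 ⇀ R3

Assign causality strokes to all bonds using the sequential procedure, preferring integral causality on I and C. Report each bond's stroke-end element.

#0 |R1
#1 |J1
#2 |I1
#3 |R2
#4 |Sf1
#5 |R3

bond 4 stroke at Sf1  (Sf1 fixes flow; stroke at Sf1)
bond 1 stroke at J1  (C1 outputs effort q/C1)
bond 0 stroke at R1  (J1 effort already set via bond 1)
bond 2 stroke at I1  (J1 effort already set via bond 1)
bond 3 stroke at R2  (J1 effort already set via bond 1)
bond 5 stroke at R3  (0-jn J1 has e-setter on 1)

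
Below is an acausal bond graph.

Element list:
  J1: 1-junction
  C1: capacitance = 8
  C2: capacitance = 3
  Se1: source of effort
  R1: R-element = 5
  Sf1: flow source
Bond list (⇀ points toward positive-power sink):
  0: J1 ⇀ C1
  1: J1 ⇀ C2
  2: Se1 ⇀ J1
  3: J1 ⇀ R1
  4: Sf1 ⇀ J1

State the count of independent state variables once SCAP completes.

2  (C1, C2 all integral)

β2 |J1  (Se1 (Se) sets effort on bond)
β4 |Sf1  (source Sf1 imposes f)
β0 |J1  (J1: bond 4 brought flow, rest push out)
β1 |J1  (J1: bond 4 brought flow, rest push out)
β3 |J1  (1-jn J1 has f-setter on 4)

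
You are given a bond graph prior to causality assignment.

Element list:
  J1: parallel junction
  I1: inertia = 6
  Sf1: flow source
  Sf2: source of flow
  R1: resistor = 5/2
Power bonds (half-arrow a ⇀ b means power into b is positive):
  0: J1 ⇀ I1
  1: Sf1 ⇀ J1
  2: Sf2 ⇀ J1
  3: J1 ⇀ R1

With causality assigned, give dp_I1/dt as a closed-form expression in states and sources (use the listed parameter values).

β1 →Sf1  (Sf1 fixes flow; stroke at Sf1)
β2 →Sf2  (source Sf2 imposes f)
β0 →I1  (prefer integral on I1)
β3 →J1  (only one effort-in slot at J1)

dp_I1/dt = 5*F_Sf1/2 + 5*F_Sf2/2 - 5*p_I1/12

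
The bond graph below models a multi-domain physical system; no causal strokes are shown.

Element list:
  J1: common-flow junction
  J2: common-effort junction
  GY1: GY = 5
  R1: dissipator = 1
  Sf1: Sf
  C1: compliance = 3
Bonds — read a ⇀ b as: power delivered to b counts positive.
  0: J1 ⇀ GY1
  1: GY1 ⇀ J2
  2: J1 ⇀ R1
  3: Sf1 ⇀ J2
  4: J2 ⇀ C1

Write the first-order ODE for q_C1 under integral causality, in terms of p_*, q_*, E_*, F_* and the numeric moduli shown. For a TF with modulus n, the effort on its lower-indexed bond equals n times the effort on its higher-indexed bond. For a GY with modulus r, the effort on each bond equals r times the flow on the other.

dq_C1/dt = F_Sf1 - q_C1/75

b3 stroke→Sf1  (Sf1: flow source, stroke at near end)
b4 stroke→J2  (prefer integral on C1)
b1 stroke→GY1  (J2: bond 4 brought effort, rest push out)
b0 stroke→GY1  (GY1 both-in/both-out from 1)
b2 stroke→J1  (common-f at J1 fixed by 0)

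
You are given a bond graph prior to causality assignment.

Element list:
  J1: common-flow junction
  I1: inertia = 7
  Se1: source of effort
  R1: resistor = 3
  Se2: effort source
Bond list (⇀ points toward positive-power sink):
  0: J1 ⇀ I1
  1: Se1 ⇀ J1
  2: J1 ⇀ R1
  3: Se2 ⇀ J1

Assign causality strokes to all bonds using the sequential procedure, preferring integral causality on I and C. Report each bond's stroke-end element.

b1 stroke at J1  (Se1: effort source, stroke at far end)
b3 stroke at J1  (Se2: effort source, stroke at far end)
b0 stroke at I1  (I1 outputs flow p/I1)
b2 stroke at J1  (common-f at J1 fixed by 0)

β0 stroke→I1
β1 stroke→J1
β2 stroke→J1
β3 stroke→J1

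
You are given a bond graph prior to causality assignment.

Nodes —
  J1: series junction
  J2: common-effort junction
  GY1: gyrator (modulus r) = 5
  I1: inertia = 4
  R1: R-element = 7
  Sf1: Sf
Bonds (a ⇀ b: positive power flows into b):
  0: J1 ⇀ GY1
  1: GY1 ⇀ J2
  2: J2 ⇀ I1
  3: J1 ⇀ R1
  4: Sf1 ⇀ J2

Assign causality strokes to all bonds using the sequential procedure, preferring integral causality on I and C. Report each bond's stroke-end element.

#0 stroke→J1
#1 stroke→J2
#2 stroke→I1
#3 stroke→R1
#4 stroke→Sf1

b4 →Sf1  (Sf1 (Sf) sets flow on bond)
b2 →I1  (I1: I, integral causality)
b1 →J2  (J2 needs exactly one e-in)
b0 →J1  (GY GY1: same side as bond 1)
b3 →R1  (closing 1-jn rule on J1)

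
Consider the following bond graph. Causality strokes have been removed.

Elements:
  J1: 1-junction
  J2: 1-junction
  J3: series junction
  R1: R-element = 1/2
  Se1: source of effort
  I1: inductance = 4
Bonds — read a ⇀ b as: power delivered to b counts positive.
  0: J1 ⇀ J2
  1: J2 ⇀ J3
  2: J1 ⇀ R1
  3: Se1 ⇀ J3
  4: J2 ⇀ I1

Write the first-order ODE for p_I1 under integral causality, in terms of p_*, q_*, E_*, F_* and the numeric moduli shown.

bond 3 stroke→J3  (Se1 fixes effort; stroke away)
bond 1 stroke→J2  (J3 needs exactly one f-in)
bond 4 stroke→I1  (I1 outputs flow p/I1)
bond 0 stroke→J2  (J2 flow already set via bond 4)
bond 2 stroke→J1  (J1 flow already set via bond 0)

dp_I1/dt = E_Se1 - p_I1/8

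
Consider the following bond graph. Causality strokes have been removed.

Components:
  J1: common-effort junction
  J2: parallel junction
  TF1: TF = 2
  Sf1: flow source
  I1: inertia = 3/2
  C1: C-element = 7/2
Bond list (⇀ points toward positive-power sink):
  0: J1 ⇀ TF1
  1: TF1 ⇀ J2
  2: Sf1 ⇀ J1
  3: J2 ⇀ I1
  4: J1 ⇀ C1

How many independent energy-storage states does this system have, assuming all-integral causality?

2  (C1, I1 all integral)

#2 |Sf1  (Sf1 (Sf) sets flow on bond)
#3 |I1  (I1 integral (f out))
#1 |J2  (closing 0-jn rule on J2)
#0 |TF1  (TF1 one-in-one-out from 1)
#4 |J1  (J1: last free bond brings effort in)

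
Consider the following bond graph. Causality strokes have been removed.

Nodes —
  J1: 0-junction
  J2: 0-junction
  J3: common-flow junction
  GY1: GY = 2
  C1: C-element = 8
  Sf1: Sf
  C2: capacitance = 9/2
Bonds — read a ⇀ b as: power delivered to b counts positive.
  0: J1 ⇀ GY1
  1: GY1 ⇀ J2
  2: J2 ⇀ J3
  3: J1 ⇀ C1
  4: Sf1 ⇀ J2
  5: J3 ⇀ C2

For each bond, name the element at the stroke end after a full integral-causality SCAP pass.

#0 stroke at GY1
#1 stroke at GY1
#2 stroke at J2
#3 stroke at J1
#4 stroke at Sf1
#5 stroke at J3

b4 |Sf1  (source Sf1 imposes f)
b3 |J1  (C1: C, integral causality)
b0 |GY1  (J1 effort already set via bond 3)
b1 |GY1  (GY1: gyrator matches bond 0)
b2 |J2  (only one effort-in slot at J2)
b5 |J3  (J3: bond 2 brought flow, rest push out)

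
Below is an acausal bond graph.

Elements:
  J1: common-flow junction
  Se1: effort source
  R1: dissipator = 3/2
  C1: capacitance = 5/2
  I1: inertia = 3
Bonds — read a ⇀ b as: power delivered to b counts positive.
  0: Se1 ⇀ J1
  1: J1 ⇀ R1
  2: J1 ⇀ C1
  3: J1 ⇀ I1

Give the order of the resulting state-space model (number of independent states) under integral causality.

β0 →J1  (Se1 fixes effort; stroke away)
β2 →J1  (C1: C, integral causality)
β3 →I1  (I1 outputs flow p/I1)
β1 →J1  (J1 flow already set via bond 3)

2  (C1, I1 all integral)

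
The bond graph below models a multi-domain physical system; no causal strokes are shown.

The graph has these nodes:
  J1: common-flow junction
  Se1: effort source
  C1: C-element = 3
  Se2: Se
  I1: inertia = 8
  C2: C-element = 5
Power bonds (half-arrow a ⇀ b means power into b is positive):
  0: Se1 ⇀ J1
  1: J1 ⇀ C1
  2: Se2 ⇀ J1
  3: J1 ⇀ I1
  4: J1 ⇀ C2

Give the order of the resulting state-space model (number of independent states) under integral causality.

3  (C1, C2, I1 all integral)

β0 |J1  (Se1 (Se) sets effort on bond)
β2 |J1  (Se2 (Se) sets effort on bond)
β1 |J1  (C1: C, integral causality)
β3 |I1  (I1: I, integral causality)
β4 |J1  (1-jn J1 has f-setter on 3)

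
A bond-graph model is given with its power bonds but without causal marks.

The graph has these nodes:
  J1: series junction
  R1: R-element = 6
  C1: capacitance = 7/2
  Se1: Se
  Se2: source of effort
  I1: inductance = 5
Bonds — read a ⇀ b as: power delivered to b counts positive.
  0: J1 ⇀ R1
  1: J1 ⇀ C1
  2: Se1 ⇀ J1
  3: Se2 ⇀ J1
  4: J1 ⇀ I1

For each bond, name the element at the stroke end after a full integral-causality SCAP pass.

b2 →J1  (Se1: effort source, stroke at far end)
b3 →J1  (Se2 fixes effort; stroke away)
b1 →J1  (C1: C, integral causality)
b4 →I1  (I1 integral (f out))
b0 →J1  (J1 flow already set via bond 4)

#0 stroke at J1
#1 stroke at J1
#2 stroke at J1
#3 stroke at J1
#4 stroke at I1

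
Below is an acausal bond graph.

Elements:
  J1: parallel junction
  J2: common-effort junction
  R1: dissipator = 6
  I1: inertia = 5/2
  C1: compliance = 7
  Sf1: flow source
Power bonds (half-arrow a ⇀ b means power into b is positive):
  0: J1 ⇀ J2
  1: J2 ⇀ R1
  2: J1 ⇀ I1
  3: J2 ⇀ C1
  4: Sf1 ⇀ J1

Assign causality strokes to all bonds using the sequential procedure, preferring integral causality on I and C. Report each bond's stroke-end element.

b4 |Sf1  (source Sf1 imposes f)
b2 |I1  (I1 integral (f out))
b0 |J1  (J1 needs exactly one e-in)
b3 |J2  (C1 integral (e out))
b1 |R1  (common-e at J2 fixed by 3)

bond 0 stroke→J1
bond 1 stroke→R1
bond 2 stroke→I1
bond 3 stroke→J2
bond 4 stroke→Sf1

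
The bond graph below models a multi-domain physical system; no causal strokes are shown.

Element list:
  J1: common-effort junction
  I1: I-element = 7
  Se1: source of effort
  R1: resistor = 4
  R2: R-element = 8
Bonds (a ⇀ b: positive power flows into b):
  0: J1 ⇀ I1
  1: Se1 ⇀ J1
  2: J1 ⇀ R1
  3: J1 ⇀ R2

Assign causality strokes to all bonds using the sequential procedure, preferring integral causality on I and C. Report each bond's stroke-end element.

β0 stroke→I1
β1 stroke→J1
β2 stroke→R1
β3 stroke→R2

#1 |J1  (Se1: effort source, stroke at far end)
#0 |I1  (0-jn J1 has e-setter on 1)
#2 |R1  (J1: bond 1 brought effort, rest push out)
#3 |R2  (0-jn J1 has e-setter on 1)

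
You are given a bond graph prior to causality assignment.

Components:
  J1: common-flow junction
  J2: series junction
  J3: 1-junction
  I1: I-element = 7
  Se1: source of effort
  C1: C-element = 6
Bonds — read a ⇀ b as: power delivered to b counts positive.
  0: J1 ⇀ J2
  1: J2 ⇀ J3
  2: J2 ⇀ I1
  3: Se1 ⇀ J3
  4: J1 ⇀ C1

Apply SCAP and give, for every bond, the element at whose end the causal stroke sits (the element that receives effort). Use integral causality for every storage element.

#3 →J3  (Se1 (Se) sets effort on bond)
#1 →J2  (J3 needs exactly one f-in)
#2 →I1  (I1 integral (f out))
#0 →J2  (J2: bond 2 brought flow, rest push out)
#4 →J1  (common-f at J1 fixed by 0)

bond 0 |J2
bond 1 |J2
bond 2 |I1
bond 3 |J3
bond 4 |J1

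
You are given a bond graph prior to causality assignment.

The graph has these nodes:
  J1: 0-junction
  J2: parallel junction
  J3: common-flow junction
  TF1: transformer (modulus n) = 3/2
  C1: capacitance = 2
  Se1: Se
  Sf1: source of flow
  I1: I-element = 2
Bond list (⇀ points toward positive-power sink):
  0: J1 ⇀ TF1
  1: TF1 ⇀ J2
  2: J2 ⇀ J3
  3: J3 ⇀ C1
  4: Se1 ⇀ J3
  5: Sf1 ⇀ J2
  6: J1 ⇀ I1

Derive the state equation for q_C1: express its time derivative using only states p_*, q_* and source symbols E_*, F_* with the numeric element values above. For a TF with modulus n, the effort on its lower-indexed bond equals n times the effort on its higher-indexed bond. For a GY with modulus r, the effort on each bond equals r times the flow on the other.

β4 stroke→J3  (Se1 (Se) sets effort on bond)
β5 stroke→Sf1  (Sf1 (Sf) sets flow on bond)
β3 stroke→J3  (C1 outputs effort q/C1)
β2 stroke→J2  (J3: last free bond brings flow in)
β1 stroke→TF1  (J2 effort already set via bond 2)
β0 stroke→J1  (through TF1, causality passes straight; one stroke at TF1)
β6 stroke→I1  (J1 effort already set via bond 0)

dq_C1/dt = F_Sf1 - 3*p_I1/4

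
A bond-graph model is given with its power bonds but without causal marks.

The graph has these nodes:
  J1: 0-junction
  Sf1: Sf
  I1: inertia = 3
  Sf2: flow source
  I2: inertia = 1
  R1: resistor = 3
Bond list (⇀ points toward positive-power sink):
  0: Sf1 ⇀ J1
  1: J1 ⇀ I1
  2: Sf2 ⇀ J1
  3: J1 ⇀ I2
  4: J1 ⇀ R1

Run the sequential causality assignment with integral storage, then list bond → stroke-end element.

β0 stroke→Sf1
β1 stroke→I1
β2 stroke→Sf2
β3 stroke→I2
β4 stroke→J1

b0 →Sf1  (Sf1 fixes flow; stroke at Sf1)
b2 →Sf2  (Sf2: flow source, stroke at near end)
b1 →I1  (I1 integral (f out))
b3 →I2  (I2 outputs flow p/I2)
b4 →J1  (J1: last free bond brings effort in)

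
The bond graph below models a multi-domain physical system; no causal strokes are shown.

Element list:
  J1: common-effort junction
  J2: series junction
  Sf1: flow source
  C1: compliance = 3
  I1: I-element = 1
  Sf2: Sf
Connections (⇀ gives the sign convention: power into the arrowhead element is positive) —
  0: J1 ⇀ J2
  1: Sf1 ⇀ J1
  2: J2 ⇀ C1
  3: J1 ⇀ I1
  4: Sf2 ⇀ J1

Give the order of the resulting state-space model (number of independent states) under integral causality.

2  (C1, I1 all integral)

#1 stroke→Sf1  (source Sf1 imposes f)
#4 stroke→Sf2  (Sf2 (Sf) sets flow on bond)
#2 stroke→J2  (C1 outputs effort q/C1)
#0 stroke→J1  (closing 1-jn rule on J2)
#3 stroke→I1  (J1 effort already set via bond 0)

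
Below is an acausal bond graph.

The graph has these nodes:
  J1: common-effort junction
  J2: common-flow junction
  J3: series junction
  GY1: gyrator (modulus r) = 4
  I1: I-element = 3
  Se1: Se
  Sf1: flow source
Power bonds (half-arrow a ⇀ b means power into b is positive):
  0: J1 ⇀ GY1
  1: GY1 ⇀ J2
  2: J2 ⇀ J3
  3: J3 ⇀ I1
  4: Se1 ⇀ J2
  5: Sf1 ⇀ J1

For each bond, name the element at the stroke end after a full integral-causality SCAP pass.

β4 |J2  (Se1 fixes effort; stroke away)
β5 |Sf1  (Sf1 fixes flow; stroke at Sf1)
β0 |J1  (J1: last free bond brings effort in)
β1 |J2  (GY1 both-in/both-out from 0)
β2 |J3  (only one flow-in slot at J2)
β3 |I1  (only one flow-in slot at J3)

b0 |J1
b1 |J2
b2 |J3
b3 |I1
b4 |J2
b5 |Sf1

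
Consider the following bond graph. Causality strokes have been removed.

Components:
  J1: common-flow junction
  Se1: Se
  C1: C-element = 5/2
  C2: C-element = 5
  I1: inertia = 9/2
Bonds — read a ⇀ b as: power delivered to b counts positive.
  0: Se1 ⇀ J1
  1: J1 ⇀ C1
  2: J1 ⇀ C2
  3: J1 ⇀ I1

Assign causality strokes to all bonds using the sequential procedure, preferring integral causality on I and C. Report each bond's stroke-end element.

β0 stroke→J1
β1 stroke→J1
β2 stroke→J1
β3 stroke→I1

#0 stroke at J1  (source Se1 imposes e)
#1 stroke at J1  (C1: C, integral causality)
#2 stroke at J1  (prefer integral on C2)
#3 stroke at I1  (closing 1-jn rule on J1)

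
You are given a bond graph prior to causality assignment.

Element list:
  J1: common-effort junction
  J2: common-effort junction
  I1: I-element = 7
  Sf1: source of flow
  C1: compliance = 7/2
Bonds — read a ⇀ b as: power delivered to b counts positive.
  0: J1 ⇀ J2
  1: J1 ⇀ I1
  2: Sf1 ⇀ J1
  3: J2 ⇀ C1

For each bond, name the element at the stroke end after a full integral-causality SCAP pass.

b2 |Sf1  (Sf1 fixes flow; stroke at Sf1)
b1 |I1  (I1: I, integral causality)
b0 |J1  (J1 needs exactly one e-in)
b3 |J2  (only one effort-in slot at J2)

b0 stroke→J1
b1 stroke→I1
b2 stroke→Sf1
b3 stroke→J2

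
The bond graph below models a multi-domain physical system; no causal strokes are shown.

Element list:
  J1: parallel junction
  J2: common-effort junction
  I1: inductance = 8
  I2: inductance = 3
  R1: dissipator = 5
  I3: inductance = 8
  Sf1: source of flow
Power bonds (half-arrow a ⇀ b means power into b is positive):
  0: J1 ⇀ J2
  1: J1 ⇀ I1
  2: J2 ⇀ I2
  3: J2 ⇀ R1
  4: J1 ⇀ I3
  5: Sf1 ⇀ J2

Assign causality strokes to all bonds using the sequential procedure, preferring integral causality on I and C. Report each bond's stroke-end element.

#5 stroke at Sf1  (Sf1 fixes flow; stroke at Sf1)
#1 stroke at I1  (I1 outputs flow p/I1)
#2 stroke at I2  (I2 outputs flow p/I2)
#4 stroke at I3  (I3 outputs flow p/I3)
#0 stroke at J1  (J1: last free bond brings effort in)
#3 stroke at J2  (J2 needs exactly one e-in)

bond 0 |J1
bond 1 |I1
bond 2 |I2
bond 3 |J2
bond 4 |I3
bond 5 |Sf1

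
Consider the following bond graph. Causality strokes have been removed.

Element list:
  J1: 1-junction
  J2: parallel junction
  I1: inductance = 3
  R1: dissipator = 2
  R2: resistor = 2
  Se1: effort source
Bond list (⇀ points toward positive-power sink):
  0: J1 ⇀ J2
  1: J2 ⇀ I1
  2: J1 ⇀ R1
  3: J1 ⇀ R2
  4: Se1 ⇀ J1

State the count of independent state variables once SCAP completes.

β4 stroke→J1  (Se1: effort source, stroke at far end)
β1 stroke→I1  (I1 integral (f out))
β0 stroke→J2  (only one effort-in slot at J2)
β2 stroke→J1  (common-f at J1 fixed by 0)
β3 stroke→J1  (J1 flow already set via bond 0)

1  (I1 all integral)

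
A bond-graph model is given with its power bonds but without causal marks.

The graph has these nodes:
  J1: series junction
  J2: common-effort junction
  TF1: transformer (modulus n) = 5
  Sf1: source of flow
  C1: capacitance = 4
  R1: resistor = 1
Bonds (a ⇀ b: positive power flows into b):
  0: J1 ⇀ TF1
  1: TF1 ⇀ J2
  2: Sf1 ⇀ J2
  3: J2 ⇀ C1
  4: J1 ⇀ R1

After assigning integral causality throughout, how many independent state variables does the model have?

1  (C1 all integral)

β2 stroke at Sf1  (Sf1 fixes flow; stroke at Sf1)
β3 stroke at J2  (C1: C, integral causality)
β1 stroke at TF1  (common-e at J2 fixed by 3)
β0 stroke at J1  (through TF1, causality passes straight; one stroke at TF1)
β4 stroke at R1  (J1: last free bond brings flow in)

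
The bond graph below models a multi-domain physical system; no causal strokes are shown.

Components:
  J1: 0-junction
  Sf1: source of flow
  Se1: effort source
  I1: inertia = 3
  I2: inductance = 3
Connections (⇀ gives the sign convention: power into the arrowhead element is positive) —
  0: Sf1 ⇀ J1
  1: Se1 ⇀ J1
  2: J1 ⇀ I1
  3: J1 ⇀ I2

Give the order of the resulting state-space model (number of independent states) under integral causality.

2  (I1, I2 all integral)

#0 |Sf1  (source Sf1 imposes f)
#1 |J1  (Se1: effort source, stroke at far end)
#2 |I1  (J1: bond 1 brought effort, rest push out)
#3 |I2  (J1: bond 1 brought effort, rest push out)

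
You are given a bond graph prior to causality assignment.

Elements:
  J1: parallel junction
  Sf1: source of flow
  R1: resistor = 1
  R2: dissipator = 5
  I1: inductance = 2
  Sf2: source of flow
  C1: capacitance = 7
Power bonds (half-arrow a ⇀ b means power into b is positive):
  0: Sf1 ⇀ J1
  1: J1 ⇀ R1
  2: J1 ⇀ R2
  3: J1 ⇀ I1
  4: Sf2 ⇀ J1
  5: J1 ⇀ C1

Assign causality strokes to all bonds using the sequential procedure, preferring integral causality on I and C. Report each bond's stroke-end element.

#0 stroke at Sf1
#1 stroke at R1
#2 stroke at R2
#3 stroke at I1
#4 stroke at Sf2
#5 stroke at J1

β0 →Sf1  (Sf1 fixes flow; stroke at Sf1)
β4 →Sf2  (Sf2 fixes flow; stroke at Sf2)
β3 →I1  (I1 integral (f out))
β5 →J1  (C1 outputs effort q/C1)
β1 →R1  (common-e at J1 fixed by 5)
β2 →R2  (J1 effort already set via bond 5)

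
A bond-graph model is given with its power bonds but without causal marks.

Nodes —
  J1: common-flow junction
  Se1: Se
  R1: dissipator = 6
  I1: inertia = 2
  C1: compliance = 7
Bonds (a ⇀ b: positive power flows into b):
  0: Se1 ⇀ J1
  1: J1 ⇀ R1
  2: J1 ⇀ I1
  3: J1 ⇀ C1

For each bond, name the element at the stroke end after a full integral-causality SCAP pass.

β0 stroke at J1  (Se1 (Se) sets effort on bond)
β2 stroke at I1  (I1 outputs flow p/I1)
β1 stroke at J1  (J1: bond 2 brought flow, rest push out)
β3 stroke at J1  (J1 flow already set via bond 2)

β0 stroke→J1
β1 stroke→J1
β2 stroke→I1
β3 stroke→J1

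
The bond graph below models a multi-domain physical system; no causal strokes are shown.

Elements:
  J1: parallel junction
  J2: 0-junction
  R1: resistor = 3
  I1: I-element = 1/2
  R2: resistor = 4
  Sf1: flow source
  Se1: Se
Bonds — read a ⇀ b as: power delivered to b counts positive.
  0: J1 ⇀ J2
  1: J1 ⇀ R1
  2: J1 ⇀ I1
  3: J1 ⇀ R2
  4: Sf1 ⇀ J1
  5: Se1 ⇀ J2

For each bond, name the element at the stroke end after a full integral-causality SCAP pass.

bond 0 |J1
bond 1 |R1
bond 2 |I1
bond 3 |R2
bond 4 |Sf1
bond 5 |J2

b4 →Sf1  (Sf1 fixes flow; stroke at Sf1)
b5 →J2  (Se1 (Se) sets effort on bond)
b0 →J1  (J2: bond 5 brought effort, rest push out)
b1 →R1  (J1 effort already set via bond 0)
b2 →I1  (J1 effort already set via bond 0)
b3 →R2  (J1: bond 0 brought effort, rest push out)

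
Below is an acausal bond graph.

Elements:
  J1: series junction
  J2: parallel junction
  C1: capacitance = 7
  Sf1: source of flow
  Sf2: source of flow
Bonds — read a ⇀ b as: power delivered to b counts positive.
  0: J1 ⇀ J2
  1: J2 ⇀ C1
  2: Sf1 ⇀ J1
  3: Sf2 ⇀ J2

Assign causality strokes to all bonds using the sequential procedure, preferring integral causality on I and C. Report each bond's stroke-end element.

bond 0 stroke at J1
bond 1 stroke at J2
bond 2 stroke at Sf1
bond 3 stroke at Sf2

bond 2 stroke at Sf1  (source Sf1 imposes f)
bond 3 stroke at Sf2  (Sf2 (Sf) sets flow on bond)
bond 0 stroke at J1  (1-jn J1 has f-setter on 2)
bond 1 stroke at J2  (J2 needs exactly one e-in)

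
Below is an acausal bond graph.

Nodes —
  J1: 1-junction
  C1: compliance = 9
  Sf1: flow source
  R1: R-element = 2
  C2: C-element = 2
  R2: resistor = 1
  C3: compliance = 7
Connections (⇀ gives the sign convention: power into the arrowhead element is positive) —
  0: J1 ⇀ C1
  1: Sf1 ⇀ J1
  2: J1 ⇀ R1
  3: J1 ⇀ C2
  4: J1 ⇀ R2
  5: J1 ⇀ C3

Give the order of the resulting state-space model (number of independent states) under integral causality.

#1 stroke→Sf1  (source Sf1 imposes f)
#0 stroke→J1  (J1: bond 1 brought flow, rest push out)
#2 stroke→J1  (common-f at J1 fixed by 1)
#3 stroke→J1  (J1 flow already set via bond 1)
#4 stroke→J1  (J1: bond 1 brought flow, rest push out)
#5 stroke→J1  (1-jn J1 has f-setter on 1)

3  (C1, C2, C3 all integral)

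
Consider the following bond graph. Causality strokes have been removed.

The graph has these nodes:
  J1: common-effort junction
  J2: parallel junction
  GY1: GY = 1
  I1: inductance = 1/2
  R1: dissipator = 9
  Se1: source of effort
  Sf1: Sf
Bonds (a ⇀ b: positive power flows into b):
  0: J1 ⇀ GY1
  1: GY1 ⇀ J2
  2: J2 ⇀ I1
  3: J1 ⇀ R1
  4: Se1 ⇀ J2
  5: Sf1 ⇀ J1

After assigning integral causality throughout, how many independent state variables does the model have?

b4 |J2  (Se1: effort source, stroke at far end)
b5 |Sf1  (Sf1 fixes flow; stroke at Sf1)
b1 |GY1  (J2: bond 4 brought effort, rest push out)
b2 |I1  (common-e at J2 fixed by 4)
b0 |GY1  (GY GY1: same side as bond 1)
b3 |J1  (closing 0-jn rule on J1)

1  (I1 all integral)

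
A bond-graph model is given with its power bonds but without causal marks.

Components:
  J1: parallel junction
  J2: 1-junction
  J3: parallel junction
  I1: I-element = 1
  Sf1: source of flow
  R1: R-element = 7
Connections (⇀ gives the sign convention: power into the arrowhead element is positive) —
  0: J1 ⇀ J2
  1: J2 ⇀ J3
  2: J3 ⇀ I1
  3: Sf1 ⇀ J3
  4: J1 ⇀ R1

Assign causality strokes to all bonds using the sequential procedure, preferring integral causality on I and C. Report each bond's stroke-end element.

bond 0 stroke at J2
bond 1 stroke at J3
bond 2 stroke at I1
bond 3 stroke at Sf1
bond 4 stroke at J1

bond 3 →Sf1  (Sf1: flow source, stroke at near end)
bond 2 →I1  (prefer integral on I1)
bond 1 →J3  (closing 0-jn rule on J3)
bond 0 →J2  (common-f at J2 fixed by 1)
bond 4 →J1  (closing 0-jn rule on J1)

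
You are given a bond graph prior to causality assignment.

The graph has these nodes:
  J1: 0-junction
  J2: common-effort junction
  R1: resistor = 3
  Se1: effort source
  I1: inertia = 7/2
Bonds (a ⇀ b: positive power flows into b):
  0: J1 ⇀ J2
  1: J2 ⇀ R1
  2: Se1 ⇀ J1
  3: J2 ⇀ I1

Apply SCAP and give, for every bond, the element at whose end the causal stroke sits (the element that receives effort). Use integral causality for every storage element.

β0 →J2
β1 →R1
β2 →J1
β3 →I1

β2 stroke→J1  (Se1: effort source, stroke at far end)
β0 stroke→J2  (J1: bond 2 brought effort, rest push out)
β1 stroke→R1  (J2: bond 0 brought effort, rest push out)
β3 stroke→I1  (J2 effort already set via bond 0)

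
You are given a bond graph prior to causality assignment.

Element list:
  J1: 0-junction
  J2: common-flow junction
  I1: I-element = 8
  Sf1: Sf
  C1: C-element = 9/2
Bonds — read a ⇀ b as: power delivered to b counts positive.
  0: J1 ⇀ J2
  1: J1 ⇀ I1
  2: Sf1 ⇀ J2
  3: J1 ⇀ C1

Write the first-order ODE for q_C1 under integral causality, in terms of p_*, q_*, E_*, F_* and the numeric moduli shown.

dq_C1/dt = -F_Sf1 - p_I1/8

b2 →Sf1  (Sf1 (Sf) sets flow on bond)
b0 →J2  (common-f at J2 fixed by 2)
b1 →I1  (I1: I, integral causality)
b3 →J1  (only one effort-in slot at J1)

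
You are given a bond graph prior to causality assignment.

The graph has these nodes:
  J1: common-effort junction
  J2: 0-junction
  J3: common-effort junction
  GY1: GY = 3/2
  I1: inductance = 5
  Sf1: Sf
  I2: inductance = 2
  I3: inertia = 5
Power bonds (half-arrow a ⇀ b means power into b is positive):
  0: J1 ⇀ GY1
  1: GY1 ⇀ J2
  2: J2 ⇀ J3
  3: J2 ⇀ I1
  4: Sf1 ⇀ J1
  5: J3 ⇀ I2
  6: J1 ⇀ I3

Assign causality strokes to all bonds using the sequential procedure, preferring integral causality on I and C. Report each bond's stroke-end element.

#0 →J1
#1 →J2
#2 →J3
#3 →I1
#4 →Sf1
#5 →I2
#6 →I3

b4 stroke→Sf1  (Sf1 (Sf) sets flow on bond)
b3 stroke→I1  (I1: I, integral causality)
b5 stroke→I2  (I2 outputs flow p/I2)
b2 stroke→J3  (closing 0-jn rule on J3)
b1 stroke→J2  (J2 needs exactly one e-in)
b0 stroke→J1  (GY1: gyrator matches bond 1)
b6 stroke→I3  (J1: bond 0 brought effort, rest push out)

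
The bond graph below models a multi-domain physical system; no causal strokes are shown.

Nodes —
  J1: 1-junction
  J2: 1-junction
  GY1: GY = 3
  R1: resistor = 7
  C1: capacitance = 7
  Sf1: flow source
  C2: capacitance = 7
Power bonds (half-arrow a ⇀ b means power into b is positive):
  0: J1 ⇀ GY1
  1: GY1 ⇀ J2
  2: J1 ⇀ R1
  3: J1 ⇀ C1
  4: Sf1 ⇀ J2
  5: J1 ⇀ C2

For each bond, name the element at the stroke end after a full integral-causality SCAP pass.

bond 4 →Sf1  (Sf1 fixes flow; stroke at Sf1)
bond 1 →J2  (J2: bond 4 brought flow, rest push out)
bond 0 →J1  (through GY1, causality inverts; strokes same side of GY1)
bond 3 →J1  (C1 integral (e out))
bond 5 →J1  (prefer integral on C2)
bond 2 →R1  (J1 needs exactly one f-in)

b0 →J1
b1 →J2
b2 →R1
b3 →J1
b4 →Sf1
b5 →J1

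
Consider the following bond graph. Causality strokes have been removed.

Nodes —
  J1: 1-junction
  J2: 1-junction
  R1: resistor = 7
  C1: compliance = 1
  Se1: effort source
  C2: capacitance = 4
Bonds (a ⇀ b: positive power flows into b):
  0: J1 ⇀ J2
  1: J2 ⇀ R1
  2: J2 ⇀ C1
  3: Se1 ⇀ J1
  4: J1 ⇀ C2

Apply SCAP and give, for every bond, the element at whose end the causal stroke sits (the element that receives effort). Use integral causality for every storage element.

b3 stroke at J1  (Se1 (Se) sets effort on bond)
b2 stroke at J2  (C1 integral (e out))
b4 stroke at J1  (prefer integral on C2)
b0 stroke at J2  (only one flow-in slot at J1)
b1 stroke at R1  (J2 needs exactly one f-in)

bond 0 stroke→J2
bond 1 stroke→R1
bond 2 stroke→J2
bond 3 stroke→J1
bond 4 stroke→J1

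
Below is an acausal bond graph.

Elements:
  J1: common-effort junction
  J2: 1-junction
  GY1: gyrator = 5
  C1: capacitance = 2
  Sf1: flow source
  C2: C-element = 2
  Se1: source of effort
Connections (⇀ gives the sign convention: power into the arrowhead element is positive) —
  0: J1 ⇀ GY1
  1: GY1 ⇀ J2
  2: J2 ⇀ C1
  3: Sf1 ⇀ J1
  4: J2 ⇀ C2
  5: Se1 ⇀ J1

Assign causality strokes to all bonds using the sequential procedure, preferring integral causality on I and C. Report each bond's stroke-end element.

β3 stroke→Sf1  (source Sf1 imposes f)
β5 stroke→J1  (Se1 fixes effort; stroke away)
β0 stroke→GY1  (J1: bond 5 brought effort, rest push out)
β1 stroke→GY1  (GY1 both-in/both-out from 0)
β2 stroke→J2  (1-jn J2 has f-setter on 1)
β4 stroke→J2  (J2: bond 1 brought flow, rest push out)

β0 →GY1
β1 →GY1
β2 →J2
β3 →Sf1
β4 →J2
β5 →J1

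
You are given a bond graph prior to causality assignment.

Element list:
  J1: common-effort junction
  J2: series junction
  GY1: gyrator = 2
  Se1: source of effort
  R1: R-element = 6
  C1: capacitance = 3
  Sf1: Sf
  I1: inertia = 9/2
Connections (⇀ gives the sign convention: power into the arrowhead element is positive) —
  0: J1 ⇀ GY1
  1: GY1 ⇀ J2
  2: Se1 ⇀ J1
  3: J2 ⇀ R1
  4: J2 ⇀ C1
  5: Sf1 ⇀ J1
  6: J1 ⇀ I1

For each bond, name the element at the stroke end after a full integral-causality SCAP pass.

β2 |J1  (Se1: effort source, stroke at far end)
β5 |Sf1  (Sf1 (Sf) sets flow on bond)
β0 |GY1  (0-jn J1 has e-setter on 2)
β6 |I1  (common-e at J1 fixed by 2)
β1 |GY1  (GY1: gyrator matches bond 0)
β3 |J2  (1-jn J2 has f-setter on 1)
β4 |J2  (1-jn J2 has f-setter on 1)

bond 0 stroke→GY1
bond 1 stroke→GY1
bond 2 stroke→J1
bond 3 stroke→J2
bond 4 stroke→J2
bond 5 stroke→Sf1
bond 6 stroke→I1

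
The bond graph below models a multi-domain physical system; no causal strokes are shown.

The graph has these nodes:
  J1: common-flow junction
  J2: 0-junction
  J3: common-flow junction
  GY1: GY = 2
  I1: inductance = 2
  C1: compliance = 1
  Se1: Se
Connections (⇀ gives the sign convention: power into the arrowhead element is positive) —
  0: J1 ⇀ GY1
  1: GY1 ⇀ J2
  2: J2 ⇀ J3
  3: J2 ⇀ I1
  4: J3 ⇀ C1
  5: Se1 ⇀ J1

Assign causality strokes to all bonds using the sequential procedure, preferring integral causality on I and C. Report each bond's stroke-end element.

bond 0 stroke→GY1
bond 1 stroke→GY1
bond 2 stroke→J2
bond 3 stroke→I1
bond 4 stroke→J3
bond 5 stroke→J1

b5 stroke→J1  (Se1 (Se) sets effort on bond)
b0 stroke→GY1  (closing 1-jn rule on J1)
b1 stroke→GY1  (through GY1, causality inverts; strokes same side of GY1)
b3 stroke→I1  (I1: I, integral causality)
b2 stroke→J2  (closing 0-jn rule on J2)
b4 stroke→J3  (common-f at J3 fixed by 2)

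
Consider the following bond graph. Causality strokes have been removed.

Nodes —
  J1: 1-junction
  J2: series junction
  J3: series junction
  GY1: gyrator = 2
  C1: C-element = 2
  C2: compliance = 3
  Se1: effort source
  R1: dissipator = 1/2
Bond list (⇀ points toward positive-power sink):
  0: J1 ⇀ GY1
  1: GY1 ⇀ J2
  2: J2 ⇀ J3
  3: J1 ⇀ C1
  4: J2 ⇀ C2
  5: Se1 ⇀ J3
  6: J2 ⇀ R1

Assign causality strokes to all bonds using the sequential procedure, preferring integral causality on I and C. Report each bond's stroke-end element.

bond 0 →GY1
bond 1 →GY1
bond 2 →J2
bond 3 →J1
bond 4 →J2
bond 5 →J3
bond 6 →J2

b5 →J3  (Se1 fixes effort; stroke away)
b2 →J2  (closing 1-jn rule on J3)
b3 →J1  (C1: C, integral causality)
b0 →GY1  (closing 1-jn rule on J1)
b1 →GY1  (through GY1, causality inverts; strokes same side of GY1)
b4 →J2  (J2 flow already set via bond 1)
b6 →J2  (J2 flow already set via bond 1)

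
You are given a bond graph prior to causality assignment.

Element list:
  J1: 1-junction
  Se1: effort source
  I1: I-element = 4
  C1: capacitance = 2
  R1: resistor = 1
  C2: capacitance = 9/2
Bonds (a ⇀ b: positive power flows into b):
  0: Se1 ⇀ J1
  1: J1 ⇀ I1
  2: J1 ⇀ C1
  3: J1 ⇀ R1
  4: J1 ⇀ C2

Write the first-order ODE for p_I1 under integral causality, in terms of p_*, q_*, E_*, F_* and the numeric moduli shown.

dp_I1/dt = E_Se1 - p_I1/4 - q_C1/2 - 2*q_C2/9

#0 |J1  (Se1 (Se) sets effort on bond)
#1 |I1  (prefer integral on I1)
#2 |J1  (J1 flow already set via bond 1)
#3 |J1  (J1: bond 1 brought flow, rest push out)
#4 |J1  (J1: bond 1 brought flow, rest push out)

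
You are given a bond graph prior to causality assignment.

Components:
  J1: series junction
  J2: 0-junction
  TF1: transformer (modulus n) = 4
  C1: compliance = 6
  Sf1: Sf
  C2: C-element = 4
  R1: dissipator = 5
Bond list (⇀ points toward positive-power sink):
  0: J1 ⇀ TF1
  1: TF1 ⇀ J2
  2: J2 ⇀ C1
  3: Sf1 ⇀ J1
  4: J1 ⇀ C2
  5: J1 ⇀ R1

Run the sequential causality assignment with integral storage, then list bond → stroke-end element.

#0 stroke→J1
#1 stroke→TF1
#2 stroke→J2
#3 stroke→Sf1
#4 stroke→J1
#5 stroke→J1

#3 stroke at Sf1  (source Sf1 imposes f)
#0 stroke at J1  (1-jn J1 has f-setter on 3)
#4 stroke at J1  (J1: bond 3 brought flow, rest push out)
#5 stroke at J1  (J1: bond 3 brought flow, rest push out)
#1 stroke at TF1  (TF TF1: opposite of bond 0)
#2 stroke at J2  (only one effort-in slot at J2)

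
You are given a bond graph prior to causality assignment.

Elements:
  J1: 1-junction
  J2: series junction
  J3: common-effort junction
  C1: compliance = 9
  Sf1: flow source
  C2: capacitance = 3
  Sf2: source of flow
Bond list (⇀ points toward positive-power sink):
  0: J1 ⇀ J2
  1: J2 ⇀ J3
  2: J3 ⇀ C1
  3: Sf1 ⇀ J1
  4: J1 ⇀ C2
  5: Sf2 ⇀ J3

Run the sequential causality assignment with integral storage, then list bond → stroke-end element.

b0 stroke at J1
b1 stroke at J2
b2 stroke at J3
b3 stroke at Sf1
b4 stroke at J1
b5 stroke at Sf2

#3 stroke at Sf1  (Sf1 fixes flow; stroke at Sf1)
#5 stroke at Sf2  (Sf2: flow source, stroke at near end)
#0 stroke at J1  (1-jn J1 has f-setter on 3)
#4 stroke at J1  (J1 flow already set via bond 3)
#1 stroke at J2  (J2 flow already set via bond 0)
#2 stroke at J3  (closing 0-jn rule on J3)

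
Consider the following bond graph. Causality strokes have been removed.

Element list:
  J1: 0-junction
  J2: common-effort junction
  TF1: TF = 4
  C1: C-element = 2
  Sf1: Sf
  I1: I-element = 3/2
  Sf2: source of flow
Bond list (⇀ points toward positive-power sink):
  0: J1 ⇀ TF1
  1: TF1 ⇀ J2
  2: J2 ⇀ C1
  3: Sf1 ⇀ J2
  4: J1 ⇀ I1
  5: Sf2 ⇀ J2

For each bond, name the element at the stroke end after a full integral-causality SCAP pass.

#3 stroke→Sf1  (Sf1 (Sf) sets flow on bond)
#5 stroke→Sf2  (source Sf2 imposes f)
#2 stroke→J2  (C1 integral (e out))
#1 stroke→TF1  (0-jn J2 has e-setter on 2)
#0 stroke→J1  (TF1 one-in-one-out from 1)
#4 stroke→I1  (0-jn J1 has e-setter on 0)

#0 →J1
#1 →TF1
#2 →J2
#3 →Sf1
#4 →I1
#5 →Sf2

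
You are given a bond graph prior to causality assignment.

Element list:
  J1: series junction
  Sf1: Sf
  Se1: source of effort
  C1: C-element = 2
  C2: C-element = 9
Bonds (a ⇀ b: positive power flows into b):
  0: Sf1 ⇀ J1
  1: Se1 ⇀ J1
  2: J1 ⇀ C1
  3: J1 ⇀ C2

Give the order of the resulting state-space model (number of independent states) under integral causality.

2  (C1, C2 all integral)

#0 |Sf1  (Sf1 fixes flow; stroke at Sf1)
#1 |J1  (Se1 (Se) sets effort on bond)
#2 |J1  (1-jn J1 has f-setter on 0)
#3 |J1  (J1: bond 0 brought flow, rest push out)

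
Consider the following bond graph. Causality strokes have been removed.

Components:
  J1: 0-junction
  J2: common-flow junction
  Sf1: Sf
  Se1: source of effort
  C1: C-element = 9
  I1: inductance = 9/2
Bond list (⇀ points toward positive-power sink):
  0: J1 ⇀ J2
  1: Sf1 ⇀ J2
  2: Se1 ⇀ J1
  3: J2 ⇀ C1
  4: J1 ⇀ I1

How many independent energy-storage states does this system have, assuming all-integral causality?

b1 stroke→Sf1  (source Sf1 imposes f)
b2 stroke→J1  (Se1 fixes effort; stroke away)
b0 stroke→J2  (0-jn J1 has e-setter on 2)
b4 stroke→I1  (J1 effort already set via bond 2)
b3 stroke→J2  (J2: bond 1 brought flow, rest push out)

2  (C1, I1 all integral)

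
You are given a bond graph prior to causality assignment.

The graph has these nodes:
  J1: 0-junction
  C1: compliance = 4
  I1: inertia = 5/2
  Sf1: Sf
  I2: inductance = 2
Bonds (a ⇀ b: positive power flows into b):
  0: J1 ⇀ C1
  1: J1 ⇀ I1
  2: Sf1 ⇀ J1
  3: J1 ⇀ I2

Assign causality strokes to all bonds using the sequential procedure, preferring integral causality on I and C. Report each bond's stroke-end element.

b0 |J1
b1 |I1
b2 |Sf1
b3 |I2

β2 →Sf1  (Sf1: flow source, stroke at near end)
β0 →J1  (prefer integral on C1)
β1 →I1  (J1: bond 0 brought effort, rest push out)
β3 →I2  (J1 effort already set via bond 0)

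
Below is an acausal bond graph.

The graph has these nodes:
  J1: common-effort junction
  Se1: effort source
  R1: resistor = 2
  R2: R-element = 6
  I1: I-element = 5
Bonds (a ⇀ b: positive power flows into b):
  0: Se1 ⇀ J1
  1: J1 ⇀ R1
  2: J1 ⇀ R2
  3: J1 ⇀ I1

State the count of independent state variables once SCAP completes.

1  (I1 all integral)

β0 stroke at J1  (source Se1 imposes e)
β1 stroke at R1  (common-e at J1 fixed by 0)
β2 stroke at R2  (common-e at J1 fixed by 0)
β3 stroke at I1  (common-e at J1 fixed by 0)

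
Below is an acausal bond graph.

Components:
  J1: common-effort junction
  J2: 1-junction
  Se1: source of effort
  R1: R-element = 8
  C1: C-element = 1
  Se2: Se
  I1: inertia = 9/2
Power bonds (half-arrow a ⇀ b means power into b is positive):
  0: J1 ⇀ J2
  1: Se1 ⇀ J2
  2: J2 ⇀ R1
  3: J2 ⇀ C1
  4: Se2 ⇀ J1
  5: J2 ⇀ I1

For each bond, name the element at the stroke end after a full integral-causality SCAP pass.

bond 1 stroke→J2  (source Se1 imposes e)
bond 4 stroke→J1  (Se2 fixes effort; stroke away)
bond 0 stroke→J2  (J1: bond 4 brought effort, rest push out)
bond 3 stroke→J2  (C1 outputs effort q/C1)
bond 5 stroke→I1  (I1 integral (f out))
bond 2 stroke→J2  (common-f at J2 fixed by 5)

bond 0 stroke at J2
bond 1 stroke at J2
bond 2 stroke at J2
bond 3 stroke at J2
bond 4 stroke at J1
bond 5 stroke at I1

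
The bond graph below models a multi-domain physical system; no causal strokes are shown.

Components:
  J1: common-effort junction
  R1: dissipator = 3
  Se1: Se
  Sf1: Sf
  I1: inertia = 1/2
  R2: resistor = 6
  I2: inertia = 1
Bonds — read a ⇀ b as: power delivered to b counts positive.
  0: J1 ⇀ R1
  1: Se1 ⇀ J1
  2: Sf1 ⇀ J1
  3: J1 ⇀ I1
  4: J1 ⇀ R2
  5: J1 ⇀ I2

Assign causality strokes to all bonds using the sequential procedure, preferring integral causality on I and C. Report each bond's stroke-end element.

#0 |R1
#1 |J1
#2 |Sf1
#3 |I1
#4 |R2
#5 |I2

β1 stroke at J1  (Se1: effort source, stroke at far end)
β2 stroke at Sf1  (source Sf1 imposes f)
β0 stroke at R1  (J1: bond 1 brought effort, rest push out)
β3 stroke at I1  (common-e at J1 fixed by 1)
β4 stroke at R2  (common-e at J1 fixed by 1)
β5 stroke at I2  (common-e at J1 fixed by 1)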